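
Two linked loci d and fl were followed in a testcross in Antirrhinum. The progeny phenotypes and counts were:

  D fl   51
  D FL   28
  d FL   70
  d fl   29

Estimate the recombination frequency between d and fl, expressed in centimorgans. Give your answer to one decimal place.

The two most frequent classes, D fl (51) and d FL (70), are the parental types, so the F1 was D fl / d FL.
The recombinant classes are D FL and d fl: 28 + 29 = 57.
Recombination frequency = 57/178 = 0.3202 ≈ 32.0%, i.e. 32.0 centimorgans.

32.0 centimorgans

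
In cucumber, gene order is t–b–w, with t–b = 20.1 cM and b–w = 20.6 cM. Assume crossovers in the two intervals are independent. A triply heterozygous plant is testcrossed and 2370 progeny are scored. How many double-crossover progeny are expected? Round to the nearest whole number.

Map distances give recombination frequencies of 0.201 and 0.206 for the two intervals.
With no interference, expected double-crossover frequency = 0.201 × 0.206 = 0.04141.
Expected number = 0.04141 × 2370 = 98.13 ≈ 98.

98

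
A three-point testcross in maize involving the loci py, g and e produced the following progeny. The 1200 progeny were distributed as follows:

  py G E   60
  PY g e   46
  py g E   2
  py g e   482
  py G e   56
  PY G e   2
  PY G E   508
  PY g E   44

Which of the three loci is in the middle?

The two most frequent reciprocal classes, PY G E and py g e, are the parental types, so the F1 was PY G E / py g e.
The two rarest classes, PY G e and py g E, are the double crossovers. Comparing them with the parentals, only the e allele has switched, so e is the middle locus and the order is g – e – py.

e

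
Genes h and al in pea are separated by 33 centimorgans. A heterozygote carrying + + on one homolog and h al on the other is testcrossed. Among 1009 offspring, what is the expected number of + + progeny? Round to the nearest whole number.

A map distance of 33 centimorgans corresponds to a recombination frequency of 0.330.
The F1 is + + / h al, so + + is a parental gamete class with expected frequency (1 − r)/2 = 0.670/2 = 0.3350.
Expected number = 0.3350 × 1009 = 338.01 ≈ 338.

338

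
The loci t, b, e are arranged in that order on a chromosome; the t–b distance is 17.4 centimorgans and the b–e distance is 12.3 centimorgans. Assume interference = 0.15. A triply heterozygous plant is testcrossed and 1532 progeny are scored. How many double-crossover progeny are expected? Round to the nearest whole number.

Map distances give recombination frequencies of 0.174 and 0.123 for the two intervals.
With interference 0.15 (so coincidence = 0.85), expected double-crossover frequency = 0.174 × 0.123 × 0.85 = 0.01819.
Expected number = 0.01819 × 1532 = 27.87 ≈ 28.

28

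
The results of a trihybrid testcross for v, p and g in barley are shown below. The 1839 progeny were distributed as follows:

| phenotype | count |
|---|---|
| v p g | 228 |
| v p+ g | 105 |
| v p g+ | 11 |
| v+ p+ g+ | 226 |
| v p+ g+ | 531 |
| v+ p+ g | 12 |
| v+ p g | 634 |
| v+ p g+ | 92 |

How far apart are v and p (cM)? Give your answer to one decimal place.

The two most frequent reciprocal classes, v+ p g and v p+ g+, are the parental types, so the F1 was v+ p g / v p+ g+.
The two rarest classes, v+ p+ g and v p g+, are the double crossovers. Comparing them with the parentals, only the p allele has switched, so p is the middle locus and the order is g – p – v.
Crossovers in the p–v interval produce the single-crossover classes v p g and v+ p+ g+ (228 + 226 = 454) plus the double crossovers (23).
RF(p–v) = (454 + 23) / 1839 = 477/1839 = 0.2594 → 25.9 cM.

25.9 cM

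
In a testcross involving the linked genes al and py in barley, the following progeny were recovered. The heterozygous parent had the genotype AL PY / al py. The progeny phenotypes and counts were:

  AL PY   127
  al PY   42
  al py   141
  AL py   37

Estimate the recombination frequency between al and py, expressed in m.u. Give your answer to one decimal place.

The recombinant classes are AL py and al PY: 37 + 42 = 79.
Recombination frequency = 79/347 = 0.2277 ≈ 22.8%, i.e. 22.8 m.u.

22.8 m.u.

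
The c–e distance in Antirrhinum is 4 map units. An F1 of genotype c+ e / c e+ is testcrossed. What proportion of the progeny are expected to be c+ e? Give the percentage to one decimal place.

A map distance of 4 map units corresponds to a recombination frequency of 0.040.
The F1 is c+ e / c e+, so c+ e is a parental gamete class with expected frequency (1 − r)/2 = 0.960/2 = 0.4800.
That is 0.4800 = 48.0% of the progeny.

48.0%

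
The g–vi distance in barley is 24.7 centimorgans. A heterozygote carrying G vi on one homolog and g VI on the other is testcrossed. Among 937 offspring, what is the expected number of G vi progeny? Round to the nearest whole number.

A map distance of 24.7 centimorgans corresponds to a recombination frequency of 0.247.
The F1 is G vi / g VI, so G vi is a parental gamete class with expected frequency (1 − r)/2 = 0.753/2 = 0.3765.
Expected number = 0.3765 × 937 = 352.78 ≈ 353.

353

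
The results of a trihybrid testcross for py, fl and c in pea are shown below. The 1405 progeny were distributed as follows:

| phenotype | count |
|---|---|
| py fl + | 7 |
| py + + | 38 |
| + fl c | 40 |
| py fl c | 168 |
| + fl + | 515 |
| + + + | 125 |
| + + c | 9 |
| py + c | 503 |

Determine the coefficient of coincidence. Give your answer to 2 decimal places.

The two most frequent reciprocal classes, py + c and + fl +, are the parental types, so the F1 was py + c / + fl +.
The two rarest classes, + + c and py fl +, are the double crossovers. Comparing them with the parentals, only the py allele has switched, so py is the middle locus and the order is fl – py – c.
fl–py: (293 + 16)/1405 = 0.2199; py–c: (78 + 16)/1405 = 0.0669.
Expected DCO frequency = 0.2199 × 0.0669 ≈ 0.01471; observed = 16/1405 ≈ 0.01139.
Coefficient of coincidence = 0.01139/0.01471 ≈ 0.77.

0.77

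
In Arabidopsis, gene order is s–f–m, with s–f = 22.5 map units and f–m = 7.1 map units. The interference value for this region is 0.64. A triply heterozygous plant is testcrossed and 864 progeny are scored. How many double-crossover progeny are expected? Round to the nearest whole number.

5

Map distances give recombination frequencies of 0.225 and 0.071 for the two intervals.
With interference 0.64 (so coincidence = 0.36), expected double-crossover frequency = 0.225 × 0.071 × 0.36 = 0.00575.
Expected number = 0.00575 × 864 = 4.97 ≈ 5.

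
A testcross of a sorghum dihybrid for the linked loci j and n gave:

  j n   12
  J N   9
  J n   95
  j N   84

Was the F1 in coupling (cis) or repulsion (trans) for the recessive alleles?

The two most frequent classes are J n (95) and j N (84); these are the parental (non-recombinant) types.
So the F1 carried J n on one chromosome and j N on the other — the recessive alleles are on opposite chromosomes (trans / repulsion).

trans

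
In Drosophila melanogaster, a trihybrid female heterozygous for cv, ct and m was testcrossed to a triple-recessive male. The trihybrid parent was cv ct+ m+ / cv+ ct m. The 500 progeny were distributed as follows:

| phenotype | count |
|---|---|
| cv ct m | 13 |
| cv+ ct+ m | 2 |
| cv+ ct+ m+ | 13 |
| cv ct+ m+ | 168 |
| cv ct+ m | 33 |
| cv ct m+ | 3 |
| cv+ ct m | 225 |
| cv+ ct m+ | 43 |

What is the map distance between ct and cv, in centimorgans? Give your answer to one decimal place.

The two rarest classes, cv ct m+ and cv+ ct+ m, are the double crossovers. Comparing them with the parentals, only the ct allele has switched, so ct is the middle locus and the order is m – ct – cv.
Crossovers in the ct–cv interval produce the single-crossover classes cv+ ct+ m+ and cv ct m (13 + 13 = 26) plus the double crossovers (5).
RF(ct–cv) = (26 + 5) / 500 = 31/500 = 0.0620 → 6.2 centimorgans.

6.2 centimorgans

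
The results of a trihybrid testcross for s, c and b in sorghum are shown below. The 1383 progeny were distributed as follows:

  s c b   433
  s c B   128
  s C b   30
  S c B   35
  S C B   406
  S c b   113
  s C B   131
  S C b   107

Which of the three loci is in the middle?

The two most frequent reciprocal classes, s c b and S C B, are the parental types, so the F1 was s c b / S C B.
The two rarest classes, s C b and S c B, are the double crossovers. Comparing them with the parentals, only the c allele has switched, so c is the middle locus and the order is s – c – b.

c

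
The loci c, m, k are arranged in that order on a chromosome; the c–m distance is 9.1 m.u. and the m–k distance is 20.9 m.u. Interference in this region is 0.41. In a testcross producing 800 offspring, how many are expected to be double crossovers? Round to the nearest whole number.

9

Map distances give recombination frequencies of 0.091 and 0.209 for the two intervals.
With interference 0.41 (so coincidence = 0.59), expected double-crossover frequency = 0.091 × 0.209 × 0.59 = 0.01122.
Expected number = 0.01122 × 800 = 8.98 ≈ 9.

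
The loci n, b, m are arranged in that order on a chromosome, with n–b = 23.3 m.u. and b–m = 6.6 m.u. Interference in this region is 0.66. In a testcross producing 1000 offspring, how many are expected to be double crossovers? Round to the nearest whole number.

Map distances give recombination frequencies of 0.233 and 0.066 for the two intervals.
With interference 0.66 (so coincidence = 0.34), expected double-crossover frequency = 0.233 × 0.066 × 0.34 = 0.00523.
Expected number = 0.00523 × 1000 = 5.23 ≈ 5.

5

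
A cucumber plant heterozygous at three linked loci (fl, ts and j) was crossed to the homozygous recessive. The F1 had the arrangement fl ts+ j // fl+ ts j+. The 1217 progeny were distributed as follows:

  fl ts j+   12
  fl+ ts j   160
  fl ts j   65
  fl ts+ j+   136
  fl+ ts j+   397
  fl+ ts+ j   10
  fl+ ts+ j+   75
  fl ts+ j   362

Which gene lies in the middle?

The two rarest classes, fl+ ts+ j and fl ts j+, are the double crossovers. Comparing them with the parentals, only the fl allele has switched, so fl is the middle locus and the order is j – fl – ts.

fl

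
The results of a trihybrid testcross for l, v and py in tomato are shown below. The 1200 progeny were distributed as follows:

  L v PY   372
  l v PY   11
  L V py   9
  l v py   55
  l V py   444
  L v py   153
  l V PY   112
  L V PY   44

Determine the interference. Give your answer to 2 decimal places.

The two most frequent reciprocal classes, L v PY and l V py, are the parental types, so the F1 was L v PY / l V py.
The two rarest classes, l v PY and L V py, are the double crossovers. Comparing them with the parentals, only the l allele has switched, so l is the middle locus and the order is py – l – v.
py–l: (265 + 20)/1200 = 0.2375; l–v: (99 + 20)/1200 = 0.0992.
Expected DCO frequency = 0.2375 × 0.0992 ≈ 0.02356; observed = 20/1200 ≈ 0.01667.
Coefficient of coincidence = 0.01667/0.02356 ≈ 0.71; interference = 1 − 0.71 = 0.29.

0.29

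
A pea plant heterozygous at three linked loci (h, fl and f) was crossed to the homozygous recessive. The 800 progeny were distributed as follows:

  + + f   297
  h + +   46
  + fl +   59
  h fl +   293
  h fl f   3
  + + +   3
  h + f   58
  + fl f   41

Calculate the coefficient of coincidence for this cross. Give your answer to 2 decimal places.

The two most frequent reciprocal classes, h fl + and + + f, are the parental types, so the F1 was h fl + / + + f.
The two rarest classes, h fl f and + + +, are the double crossovers. Comparing them with the parentals, only the f allele has switched, so f is the middle locus and the order is fl – f – h.
fl–f: (87 + 6)/800 = 0.1163; f–h: (117 + 6)/800 = 0.1537.
Expected DCO frequency = 0.1163 × 0.1537 ≈ 0.01788; observed = 6/800 ≈ 0.00750.
Coefficient of coincidence = 0.00750/0.01788 ≈ 0.42.

0.42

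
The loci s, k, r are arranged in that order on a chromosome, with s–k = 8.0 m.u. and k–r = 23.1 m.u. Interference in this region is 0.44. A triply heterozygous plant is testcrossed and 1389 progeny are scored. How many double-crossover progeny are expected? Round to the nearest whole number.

14

Map distances give recombination frequencies of 0.080 and 0.231 for the two intervals.
With interference 0.44 (so coincidence = 0.56), expected double-crossover frequency = 0.080 × 0.231 × 0.56 = 0.01035.
Expected number = 0.01035 × 1389 = 14.37 ≈ 14.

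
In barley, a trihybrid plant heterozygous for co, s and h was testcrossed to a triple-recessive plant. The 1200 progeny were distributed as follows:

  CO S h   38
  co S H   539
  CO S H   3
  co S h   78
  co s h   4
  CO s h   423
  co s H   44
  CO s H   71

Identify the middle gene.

co

The two most frequent reciprocal classes, co S H and CO s h, are the parental types, so the F1 was co S H / CO s h.
The two rarest classes, CO S H and co s h, are the double crossovers. Comparing them with the parentals, only the co allele has switched, so co is the middle locus and the order is s – co – h.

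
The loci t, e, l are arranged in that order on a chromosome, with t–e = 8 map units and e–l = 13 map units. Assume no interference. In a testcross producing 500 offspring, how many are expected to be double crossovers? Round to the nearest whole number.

Map distances give recombination frequencies of 0.080 and 0.130 for the two intervals.
With no interference, expected double-crossover frequency = 0.080 × 0.130 = 0.01040.
Expected number = 0.01040 × 500 = 5.20 ≈ 5.

5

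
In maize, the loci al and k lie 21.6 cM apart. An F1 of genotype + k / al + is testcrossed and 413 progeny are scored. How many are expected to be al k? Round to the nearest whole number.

A map distance of 21.6 cM corresponds to a recombination frequency of 0.216.
The F1 is + k / al +, so al k is a recombinant gamete class with expected frequency r/2 = 0.216/2 = 0.1080.
Expected number = 0.1080 × 413 = 44.60 ≈ 45.

45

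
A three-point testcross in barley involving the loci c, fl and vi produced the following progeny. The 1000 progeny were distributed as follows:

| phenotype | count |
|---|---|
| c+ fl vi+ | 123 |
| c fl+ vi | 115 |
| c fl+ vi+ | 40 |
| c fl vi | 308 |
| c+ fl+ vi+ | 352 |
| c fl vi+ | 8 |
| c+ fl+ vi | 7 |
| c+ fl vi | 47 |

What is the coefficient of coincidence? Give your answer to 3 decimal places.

The two most frequent reciprocal classes, c+ fl+ vi+ and c fl vi, are the parental types, so the F1 was c+ fl+ vi+ / c fl vi.
The two rarest classes, c+ fl+ vi and c fl vi+, are the double crossovers. Comparing them with the parentals, only the vi allele has switched, so vi is the middle locus and the order is fl – vi – c.
fl–vi: (238 + 15)/1000 = 0.2530; vi–c: (87 + 15)/1000 = 0.1020.
Expected DCO frequency = 0.2530 × 0.1020 ≈ 0.02581; observed = 15/1000 ≈ 0.01500.
Coefficient of coincidence = 0.01500/0.02581 ≈ 0.581.

0.581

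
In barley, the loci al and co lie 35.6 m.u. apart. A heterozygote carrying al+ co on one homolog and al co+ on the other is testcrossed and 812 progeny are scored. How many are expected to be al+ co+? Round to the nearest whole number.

145

A map distance of 35.6 m.u. corresponds to a recombination frequency of 0.356.
The F1 is al+ co / al co+, so al+ co+ is a recombinant gamete class with expected frequency r/2 = 0.356/2 = 0.1780.
Expected number = 0.1780 × 812 = 144.54 ≈ 145.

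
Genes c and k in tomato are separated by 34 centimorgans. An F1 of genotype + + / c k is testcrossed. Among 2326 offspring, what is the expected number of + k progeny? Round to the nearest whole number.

A map distance of 34 centimorgans corresponds to a recombination frequency of 0.340.
The F1 is + + / c k, so + k is a recombinant gamete class with expected frequency r/2 = 0.340/2 = 0.1700.
Expected number = 0.1700 × 2326 = 395.42 ≈ 395.

395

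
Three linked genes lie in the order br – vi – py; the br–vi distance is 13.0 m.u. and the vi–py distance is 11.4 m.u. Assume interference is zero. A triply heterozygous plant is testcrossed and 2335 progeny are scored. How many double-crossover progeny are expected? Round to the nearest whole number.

35

Map distances give recombination frequencies of 0.130 and 0.114 for the two intervals.
With no interference, expected double-crossover frequency = 0.130 × 0.114 = 0.01482.
Expected number = 0.01482 × 2335 = 34.60 ≈ 35.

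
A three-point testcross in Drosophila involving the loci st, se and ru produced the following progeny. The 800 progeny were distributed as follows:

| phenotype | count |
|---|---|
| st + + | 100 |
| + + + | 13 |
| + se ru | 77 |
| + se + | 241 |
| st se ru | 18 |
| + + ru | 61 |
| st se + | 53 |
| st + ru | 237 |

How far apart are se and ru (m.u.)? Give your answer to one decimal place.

26.0 m.u.

The two most frequent reciprocal classes, st + ru and + se +, are the parental types, so the F1 was st + ru / + se +.
The two rarest classes, st se ru and + + +, are the double crossovers. Comparing them with the parentals, only the se allele has switched, so se is the middle locus and the order is st – se – ru.
Crossovers in the se–ru interval produce the single-crossover classes st + + and + se ru (100 + 77 = 177) plus the double crossovers (31).
RF(se–ru) = (177 + 31) / 800 = 208/800 = 0.2600 → 26.0 m.u.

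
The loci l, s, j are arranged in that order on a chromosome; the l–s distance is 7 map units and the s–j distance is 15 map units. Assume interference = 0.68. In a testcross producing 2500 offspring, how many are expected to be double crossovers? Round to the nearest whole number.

Map distances give recombination frequencies of 0.070 and 0.150 for the two intervals.
With interference 0.68 (so coincidence = 0.32), expected double-crossover frequency = 0.070 × 0.150 × 0.32 = 0.00336.
Expected number = 0.00336 × 2500 = 8.40 ≈ 8.

8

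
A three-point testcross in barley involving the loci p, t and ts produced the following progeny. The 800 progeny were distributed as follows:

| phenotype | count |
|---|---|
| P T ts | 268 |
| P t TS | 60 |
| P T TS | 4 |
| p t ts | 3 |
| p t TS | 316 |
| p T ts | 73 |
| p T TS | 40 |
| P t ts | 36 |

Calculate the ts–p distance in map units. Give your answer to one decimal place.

The two most frequent reciprocal classes, P T ts and p t TS, are the parental types, so the F1 was P T ts / p t TS.
The two rarest classes, P T TS and p t ts, are the double crossovers. Comparing them with the parentals, only the ts allele has switched, so ts is the middle locus and the order is p – ts – t.
Crossovers in the p–ts interval produce the single-crossover classes p T ts and P t TS (73 + 60 = 133) plus the double crossovers (7).
RF(p–ts) = (133 + 7) / 800 = 140/800 = 0.1750 → 17.5 map units.

17.5 map units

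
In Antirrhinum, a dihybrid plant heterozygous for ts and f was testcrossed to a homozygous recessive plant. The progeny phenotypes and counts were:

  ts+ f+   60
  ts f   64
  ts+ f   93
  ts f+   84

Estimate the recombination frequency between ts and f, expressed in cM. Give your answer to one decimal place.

41.2 cM

The two most frequent classes, ts+ f (93) and ts f+ (84), are the parental types, so the F1 was ts+ f / ts f+.
The recombinant classes are ts+ f+ and ts f: 60 + 64 = 124.
Recombination frequency = 124/301 = 0.4120 ≈ 41.2%, i.e. 41.2 cM.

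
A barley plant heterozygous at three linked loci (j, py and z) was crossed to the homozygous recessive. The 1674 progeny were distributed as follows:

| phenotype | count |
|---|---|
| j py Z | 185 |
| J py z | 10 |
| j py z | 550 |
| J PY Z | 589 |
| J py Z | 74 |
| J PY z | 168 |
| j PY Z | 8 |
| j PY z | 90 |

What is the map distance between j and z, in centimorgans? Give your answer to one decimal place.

The two most frequent reciprocal classes, j py z and J PY Z, are the parental types, so the F1 was j py z / J PY Z.
The two rarest classes, J py z and j PY Z, are the double crossovers. Comparing them with the parentals, only the j allele has switched, so j is the middle locus and the order is z – j – py.
Crossovers in the z–j interval produce the single-crossover classes j py Z and J PY z (185 + 168 = 353) plus the double crossovers (18).
RF(z–j) = (353 + 18) / 1674 = 371/1674 = 0.2216 → 22.2 centimorgans.

22.2 centimorgans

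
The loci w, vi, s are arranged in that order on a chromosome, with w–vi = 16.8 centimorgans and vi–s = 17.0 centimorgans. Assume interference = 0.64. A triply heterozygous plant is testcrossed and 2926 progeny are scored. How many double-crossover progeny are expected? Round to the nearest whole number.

30

Map distances give recombination frequencies of 0.168 and 0.170 for the two intervals.
With interference 0.64 (so coincidence = 0.36), expected double-crossover frequency = 0.168 × 0.170 × 0.36 = 0.01028.
Expected number = 0.01028 × 2926 = 30.08 ≈ 30.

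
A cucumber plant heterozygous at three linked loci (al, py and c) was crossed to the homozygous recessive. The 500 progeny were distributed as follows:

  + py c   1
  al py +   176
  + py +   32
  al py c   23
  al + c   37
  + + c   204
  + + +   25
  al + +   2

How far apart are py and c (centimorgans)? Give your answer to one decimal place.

The two most frequent reciprocal classes, al py + and + + c, are the parental types, so the F1 was al py + / + + c.
The two rarest classes, al + + and + py c, are the double crossovers. Comparing them with the parentals, only the py allele has switched, so py is the middle locus and the order is al – py – c.
Crossovers in the py–c interval produce the single-crossover classes al py c and + + + (23 + 25 = 48) plus the double crossovers (3).
RF(py–c) = (48 + 3) / 500 = 51/500 = 0.1020 → 10.2 centimorgans.

10.2 centimorgans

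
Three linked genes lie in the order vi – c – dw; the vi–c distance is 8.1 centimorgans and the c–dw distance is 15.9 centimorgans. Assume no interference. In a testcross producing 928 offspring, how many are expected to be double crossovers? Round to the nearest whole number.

Map distances give recombination frequencies of 0.081 and 0.159 for the two intervals.
With no interference, expected double-crossover frequency = 0.081 × 0.159 = 0.01288.
Expected number = 0.01288 × 928 = 11.95 ≈ 12.

12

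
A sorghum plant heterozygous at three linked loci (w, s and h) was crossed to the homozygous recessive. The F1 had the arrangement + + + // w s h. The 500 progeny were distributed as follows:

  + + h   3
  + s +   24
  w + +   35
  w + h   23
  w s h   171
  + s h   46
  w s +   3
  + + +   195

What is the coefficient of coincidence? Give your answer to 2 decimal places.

The two rarest classes, + + h and w s +, are the double crossovers. Comparing them with the parentals, only the h allele has switched, so h is the middle locus and the order is w – h – s.
w–h: (81 + 6)/500 = 0.1740; h–s: (47 + 6)/500 = 0.1060.
Expected DCO frequency = 0.1740 × 0.1060 ≈ 0.01844; observed = 6/500 ≈ 0.01200.
Coefficient of coincidence = 0.01200/0.01844 ≈ 0.65.

0.65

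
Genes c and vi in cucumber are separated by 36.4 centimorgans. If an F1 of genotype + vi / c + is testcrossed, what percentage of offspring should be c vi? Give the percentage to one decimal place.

A map distance of 36.4 centimorgans corresponds to a recombination frequency of 0.364.
The F1 is + vi / c +, so c vi is a recombinant gamete class with expected frequency r/2 = 0.364/2 = 0.1820.
That is 0.1820 = 18.2% of the progeny.

18.2%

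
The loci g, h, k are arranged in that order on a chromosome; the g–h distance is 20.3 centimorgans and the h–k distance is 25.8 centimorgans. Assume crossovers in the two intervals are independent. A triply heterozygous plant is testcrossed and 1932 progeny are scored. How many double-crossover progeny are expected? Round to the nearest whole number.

101

Map distances give recombination frequencies of 0.203 and 0.258 for the two intervals.
With no interference, expected double-crossover frequency = 0.203 × 0.258 = 0.05237.
Expected number = 0.05237 × 1932 = 101.19 ≈ 101.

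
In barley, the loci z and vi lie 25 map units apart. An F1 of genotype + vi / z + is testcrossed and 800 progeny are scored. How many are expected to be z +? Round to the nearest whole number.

300

A map distance of 25 map units corresponds to a recombination frequency of 0.250.
The F1 is + vi / z +, so z + is a parental gamete class with expected frequency (1 − r)/2 = 0.750/2 = 0.3750.
Expected number = 0.3750 × 800 = 300.00 ≈ 300.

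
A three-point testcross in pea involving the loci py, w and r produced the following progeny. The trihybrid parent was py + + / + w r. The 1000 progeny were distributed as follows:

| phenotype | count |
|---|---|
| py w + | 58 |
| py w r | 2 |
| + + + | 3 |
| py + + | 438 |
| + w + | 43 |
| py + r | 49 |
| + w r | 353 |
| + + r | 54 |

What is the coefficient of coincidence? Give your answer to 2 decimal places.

0.44

The two rarest classes, + + + and py w r, are the double crossovers. Comparing them with the parentals, only the py allele has switched, so py is the middle locus and the order is r – py – w.
r–py: (92 + 5)/1000 = 0.0970; py–w: (112 + 5)/1000 = 0.1170.
Expected DCO frequency = 0.0970 × 0.1170 ≈ 0.01135; observed = 5/1000 ≈ 0.00500.
Coefficient of coincidence = 0.00500/0.01135 ≈ 0.44.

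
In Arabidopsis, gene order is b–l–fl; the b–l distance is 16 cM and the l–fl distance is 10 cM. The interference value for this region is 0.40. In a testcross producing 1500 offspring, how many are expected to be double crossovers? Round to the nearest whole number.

Map distances give recombination frequencies of 0.160 and 0.100 for the two intervals.
With interference 0.40 (so coincidence = 0.60), expected double-crossover frequency = 0.160 × 0.100 × 0.60 = 0.00960.
Expected number = 0.00960 × 1500 = 14.40 ≈ 14.

14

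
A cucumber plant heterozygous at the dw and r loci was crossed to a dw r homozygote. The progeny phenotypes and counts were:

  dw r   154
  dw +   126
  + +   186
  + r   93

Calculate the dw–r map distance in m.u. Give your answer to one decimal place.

The two most frequent classes, + + (186) and dw r (154), are the parental types, so the F1 was + + / dw r.
The recombinant classes are + r and dw +: 93 + 126 = 219.
Recombination frequency = 219/559 = 0.3918 ≈ 39.2%, i.e. 39.2 m.u.

39.2 m.u.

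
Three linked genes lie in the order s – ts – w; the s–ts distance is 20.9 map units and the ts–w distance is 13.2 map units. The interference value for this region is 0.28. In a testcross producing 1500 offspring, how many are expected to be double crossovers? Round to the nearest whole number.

30

Map distances give recombination frequencies of 0.209 and 0.132 for the two intervals.
With interference 0.28 (so coincidence = 0.72), expected double-crossover frequency = 0.209 × 0.132 × 0.72 = 0.01986.
Expected number = 0.01986 × 1500 = 29.80 ≈ 30.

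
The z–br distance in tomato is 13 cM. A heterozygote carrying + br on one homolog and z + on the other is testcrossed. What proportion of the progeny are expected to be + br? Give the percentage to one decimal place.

A map distance of 13 cM corresponds to a recombination frequency of 0.130.
The F1 is + br / z +, so + br is a parental gamete class with expected frequency (1 − r)/2 = 0.870/2 = 0.4350.
That is 0.4350 = 43.5% of the progeny.

43.5%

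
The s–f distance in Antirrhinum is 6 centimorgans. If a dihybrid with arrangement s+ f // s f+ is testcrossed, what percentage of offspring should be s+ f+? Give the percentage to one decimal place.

3.0%

A map distance of 6 centimorgans corresponds to a recombination frequency of 0.060.
The F1 is s+ f / s f+, so s+ f+ is a recombinant gamete class with expected frequency r/2 = 0.060/2 = 0.0300.
That is 0.0300 = 3.0% of the progeny.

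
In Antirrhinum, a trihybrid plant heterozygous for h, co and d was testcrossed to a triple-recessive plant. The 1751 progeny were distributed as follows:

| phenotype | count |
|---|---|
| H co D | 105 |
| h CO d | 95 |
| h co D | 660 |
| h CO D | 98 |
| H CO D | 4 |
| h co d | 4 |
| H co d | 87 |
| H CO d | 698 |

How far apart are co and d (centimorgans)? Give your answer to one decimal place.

The two most frequent reciprocal classes, H CO d and h co D, are the parental types, so the F1 was H CO d / h co D.
The two rarest classes, H CO D and h co d, are the double crossovers. Comparing them with the parentals, only the d allele has switched, so d is the middle locus and the order is h – d – co.
Crossovers in the d–co interval produce the single-crossover classes H co d and h CO D (87 + 98 = 185) plus the double crossovers (8).
RF(d–co) = (185 + 8) / 1751 = 193/1751 = 0.1102 → 11.0 centimorgans.

11.0 centimorgans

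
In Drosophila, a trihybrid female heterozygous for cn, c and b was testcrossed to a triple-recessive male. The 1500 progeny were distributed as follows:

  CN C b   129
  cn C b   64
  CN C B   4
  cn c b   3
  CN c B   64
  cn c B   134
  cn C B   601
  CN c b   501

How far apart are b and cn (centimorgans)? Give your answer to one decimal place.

The two most frequent reciprocal classes, cn C B and CN c b, are the parental types, so the F1 was cn C B / CN c b.
The two rarest classes, CN C B and cn c b, are the double crossovers. Comparing them with the parentals, only the cn allele has switched, so cn is the middle locus and the order is b – cn – c.
Crossovers in the b–cn interval produce the single-crossover classes cn C b and CN c B (64 + 64 = 128) plus the double crossovers (7).
RF(b–cn) = (128 + 7) / 1500 = 135/1500 = 0.0900 → 9.0 centimorgans.

9.0 centimorgans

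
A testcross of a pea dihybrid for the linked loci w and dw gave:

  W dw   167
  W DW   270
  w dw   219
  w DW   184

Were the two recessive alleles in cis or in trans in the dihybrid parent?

cis

The two most frequent classes are W DW (270) and w dw (219); these are the parental (non-recombinant) types.
So the F1 carried W DW on one chromosome and w dw on the other — the recessive alleles are on the same chromosome (cis / coupling).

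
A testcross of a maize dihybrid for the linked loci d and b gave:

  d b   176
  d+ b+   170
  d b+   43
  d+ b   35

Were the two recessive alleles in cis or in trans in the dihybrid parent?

cis

The two most frequent classes are d+ b+ (170) and d b (176); these are the parental (non-recombinant) types.
So the F1 carried d+ b+ on one chromosome and d b on the other — the recessive alleles are on the same chromosome (cis / coupling).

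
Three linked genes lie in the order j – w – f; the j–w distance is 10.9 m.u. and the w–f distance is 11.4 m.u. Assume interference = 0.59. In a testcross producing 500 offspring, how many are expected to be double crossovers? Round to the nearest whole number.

Map distances give recombination frequencies of 0.109 and 0.114 for the two intervals.
With interference 0.59 (so coincidence = 0.41), expected double-crossover frequency = 0.109 × 0.114 × 0.41 = 0.00509.
Expected number = 0.00509 × 500 = 2.55 ≈ 3.

3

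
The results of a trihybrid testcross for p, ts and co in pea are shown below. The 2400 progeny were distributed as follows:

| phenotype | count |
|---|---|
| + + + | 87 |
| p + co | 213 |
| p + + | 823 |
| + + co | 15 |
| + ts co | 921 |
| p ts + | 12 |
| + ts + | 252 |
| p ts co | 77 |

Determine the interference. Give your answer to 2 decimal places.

The two most frequent reciprocal classes, p + + and + ts co, are the parental types, so the F1 was p + + / + ts co.
The two rarest classes, p ts + and + + co, are the double crossovers. Comparing them with the parentals, only the ts allele has switched, so ts is the middle locus and the order is co – ts – p.
co–ts: (465 + 27)/2400 = 0.2050; ts–p: (164 + 27)/2400 = 0.0796.
Expected DCO frequency = 0.2050 × 0.0796 ≈ 0.01632; observed = 27/2400 ≈ 0.01125.
Coefficient of coincidence = 0.01125/0.01632 ≈ 0.69; interference = 1 − 0.69 = 0.31.

0.31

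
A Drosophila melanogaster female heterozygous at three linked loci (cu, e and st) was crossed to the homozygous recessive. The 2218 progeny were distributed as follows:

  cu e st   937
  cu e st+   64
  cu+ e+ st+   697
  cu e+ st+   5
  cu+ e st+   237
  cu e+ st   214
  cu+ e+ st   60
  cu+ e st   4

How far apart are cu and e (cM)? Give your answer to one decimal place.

20.7 cM

The two most frequent reciprocal classes, cu e st and cu+ e+ st+, are the parental types, so the F1 was cu e st / cu+ e+ st+.
The two rarest classes, cu+ e st and cu e+ st+, are the double crossovers. Comparing them with the parentals, only the cu allele has switched, so cu is the middle locus and the order is e – cu – st.
Crossovers in the e–cu interval produce the single-crossover classes cu e+ st and cu+ e st+ (214 + 237 = 451) plus the double crossovers (9).
RF(e–cu) = (451 + 9) / 2218 = 460/2218 = 0.2074 → 20.7 cM.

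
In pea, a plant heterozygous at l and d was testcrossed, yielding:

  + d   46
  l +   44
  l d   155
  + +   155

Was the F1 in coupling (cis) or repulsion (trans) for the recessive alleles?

cis

The two most frequent classes are + + (155) and l d (155); these are the parental (non-recombinant) types.
So the F1 carried + + on one chromosome and l d on the other — the recessive alleles are on the same chromosome (cis / coupling).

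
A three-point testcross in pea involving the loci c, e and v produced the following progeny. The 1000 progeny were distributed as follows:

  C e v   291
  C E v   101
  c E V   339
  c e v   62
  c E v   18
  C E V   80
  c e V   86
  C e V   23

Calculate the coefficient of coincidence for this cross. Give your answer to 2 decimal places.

The two most frequent reciprocal classes, c E V and C e v, are the parental types, so the F1 was c E V / C e v.
The two rarest classes, c E v and C e V, are the double crossovers. Comparing them with the parentals, only the v allele has switched, so v is the middle locus and the order is e – v – c.
e–v: (187 + 41)/1000 = 0.2280; v–c: (142 + 41)/1000 = 0.1830.
Expected DCO frequency = 0.2280 × 0.1830 ≈ 0.04172; observed = 41/1000 ≈ 0.04100.
Coefficient of coincidence = 0.04100/0.04172 ≈ 0.98.

0.98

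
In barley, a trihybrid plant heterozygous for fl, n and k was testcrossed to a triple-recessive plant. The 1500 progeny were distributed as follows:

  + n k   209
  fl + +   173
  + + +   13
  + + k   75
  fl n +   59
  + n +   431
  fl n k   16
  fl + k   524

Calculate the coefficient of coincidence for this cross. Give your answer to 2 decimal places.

0.65

The two most frequent reciprocal classes, + n + and fl + k, are the parental types, so the F1 was + n + / fl + k.
The two rarest classes, + + + and fl n k, are the double crossovers. Comparing them with the parentals, only the n allele has switched, so n is the middle locus and the order is fl – n – k.
fl–n: (134 + 29)/1500 = 0.1087; n–k: (382 + 29)/1500 = 0.2740.
Expected DCO frequency = 0.1087 × 0.2740 ≈ 0.02978; observed = 29/1500 ≈ 0.01933.
Coefficient of coincidence = 0.01933/0.02978 ≈ 0.65.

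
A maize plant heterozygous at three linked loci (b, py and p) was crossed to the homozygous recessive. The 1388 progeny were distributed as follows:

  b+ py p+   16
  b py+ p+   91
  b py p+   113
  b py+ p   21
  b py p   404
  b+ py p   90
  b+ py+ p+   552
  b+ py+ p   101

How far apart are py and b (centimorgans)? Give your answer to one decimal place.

The two most frequent reciprocal classes, b py p and b+ py+ p+, are the parental types, so the F1 was b py p / b+ py+ p+.
The two rarest classes, b py+ p and b+ py p+, are the double crossovers. Comparing them with the parentals, only the py allele has switched, so py is the middle locus and the order is p – py – b.
Crossovers in the py–b interval produce the single-crossover classes b+ py p and b py+ p+ (90 + 91 = 181) plus the double crossovers (37).
RF(py–b) = (181 + 37) / 1388 = 218/1388 = 0.1571 → 15.7 centimorgans.

15.7 centimorgans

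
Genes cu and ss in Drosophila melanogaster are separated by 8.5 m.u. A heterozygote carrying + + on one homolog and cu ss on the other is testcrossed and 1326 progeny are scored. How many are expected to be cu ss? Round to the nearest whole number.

607

A map distance of 8.5 m.u. corresponds to a recombination frequency of 0.085.
The F1 is + + / cu ss, so cu ss is a parental gamete class with expected frequency (1 − r)/2 = 0.915/2 = 0.4575.
Expected number = 0.4575 × 1326 = 606.64 ≈ 607.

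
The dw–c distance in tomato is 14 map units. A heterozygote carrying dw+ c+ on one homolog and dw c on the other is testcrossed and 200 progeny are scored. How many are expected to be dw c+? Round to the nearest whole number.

A map distance of 14 map units corresponds to a recombination frequency of 0.140.
The F1 is dw+ c+ / dw c, so dw c+ is a recombinant gamete class with expected frequency r/2 = 0.140/2 = 0.0700.
Expected number = 0.0700 × 200 = 14.00 ≈ 14.

14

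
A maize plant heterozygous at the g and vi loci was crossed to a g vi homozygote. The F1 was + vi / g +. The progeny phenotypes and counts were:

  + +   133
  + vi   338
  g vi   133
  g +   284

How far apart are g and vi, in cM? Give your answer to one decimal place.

30.0 cM

The recombinant classes are + + and g vi: 133 + 133 = 266.
Recombination frequency = 266/888 = 0.2995 ≈ 30.0%, i.e. 30.0 cM.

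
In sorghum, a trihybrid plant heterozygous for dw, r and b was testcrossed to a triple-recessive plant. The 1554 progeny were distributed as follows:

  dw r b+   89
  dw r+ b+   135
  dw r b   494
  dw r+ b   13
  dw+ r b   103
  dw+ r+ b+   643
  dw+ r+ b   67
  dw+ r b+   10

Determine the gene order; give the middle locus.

r

The two most frequent reciprocal classes, dw r b and dw+ r+ b+, are the parental types, so the F1 was dw r b / dw+ r+ b+.
The two rarest classes, dw r+ b and dw+ r b+, are the double crossovers. Comparing them with the parentals, only the r allele has switched, so r is the middle locus and the order is dw – r – b.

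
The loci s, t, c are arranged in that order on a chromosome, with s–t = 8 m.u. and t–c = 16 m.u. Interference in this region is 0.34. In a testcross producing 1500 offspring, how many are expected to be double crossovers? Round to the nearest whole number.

13

Map distances give recombination frequencies of 0.080 and 0.160 for the two intervals.
With interference 0.34 (so coincidence = 0.66), expected double-crossover frequency = 0.080 × 0.160 × 0.66 = 0.00845.
Expected number = 0.00845 × 1500 = 12.67 ≈ 13.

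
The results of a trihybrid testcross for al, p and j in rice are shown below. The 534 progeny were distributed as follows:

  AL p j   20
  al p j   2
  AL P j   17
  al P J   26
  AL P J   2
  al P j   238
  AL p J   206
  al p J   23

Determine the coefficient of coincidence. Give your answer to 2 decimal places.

0.97

The two most frequent reciprocal classes, AL p J and al P j, are the parental types, so the F1 was AL p J / al P j.
The two rarest classes, AL P J and al p j, are the double crossovers. Comparing them with the parentals, only the p allele has switched, so p is the middle locus and the order is al – p – j.
al–p: (40 + 4)/534 = 0.0824; p–j: (46 + 4)/534 = 0.0936.
Expected DCO frequency = 0.0824 × 0.0936 ≈ 0.00771; observed = 4/534 ≈ 0.00749.
Coefficient of coincidence = 0.00749/0.00771 ≈ 0.97.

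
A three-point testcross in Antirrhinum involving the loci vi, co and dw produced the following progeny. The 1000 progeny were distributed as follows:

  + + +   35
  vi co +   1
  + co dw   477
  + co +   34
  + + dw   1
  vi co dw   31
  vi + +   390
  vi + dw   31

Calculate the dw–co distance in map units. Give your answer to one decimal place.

6.7 map units

The two most frequent reciprocal classes, + co dw and vi + +, are the parental types, so the F1 was + co dw / vi + +.
The two rarest classes, + + dw and vi co +, are the double crossovers. Comparing them with the parentals, only the co allele has switched, so co is the middle locus and the order is dw – co – vi.
Crossovers in the dw–co interval produce the single-crossover classes + co + and vi + dw (34 + 31 = 65) plus the double crossovers (2).
RF(dw–co) = (65 + 2) / 1000 = 67/1000 = 0.0670 → 6.7 map units.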